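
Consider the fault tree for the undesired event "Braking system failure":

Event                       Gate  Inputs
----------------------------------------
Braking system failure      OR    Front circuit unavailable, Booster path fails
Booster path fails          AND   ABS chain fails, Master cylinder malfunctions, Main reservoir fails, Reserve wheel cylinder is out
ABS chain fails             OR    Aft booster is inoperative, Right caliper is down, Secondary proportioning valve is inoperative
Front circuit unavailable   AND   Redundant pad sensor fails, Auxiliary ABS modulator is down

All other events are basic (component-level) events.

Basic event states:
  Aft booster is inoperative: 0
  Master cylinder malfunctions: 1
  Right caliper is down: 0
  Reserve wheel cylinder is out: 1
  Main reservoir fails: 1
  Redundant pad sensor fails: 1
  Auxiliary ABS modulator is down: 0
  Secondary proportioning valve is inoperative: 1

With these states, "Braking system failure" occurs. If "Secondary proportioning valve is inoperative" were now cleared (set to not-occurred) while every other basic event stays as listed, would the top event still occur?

Counterfactual: set "Secondary proportioning valve is inoperative" to not occurred.
Front circuit unavailable [AND]: Redundant pad sensor fails=occurs, Auxiliary ABS modulator is down=not → not all inputs occur → does not occur.
ABS chain fails [OR]: Aft booster is inoperative=not, Right caliper is down=not, Secondary proportioning valve is inoperative=not → no input occurs → does not occur.
Booster path fails [AND]: ABS chain fails=not, Master cylinder malfunctions=occurs, Main reservoir fails=occurs, Reserve wheel cylinder is out=occurs → not all inputs occur → does not occur.
Braking system failure [OR]: Front circuit unavailable=not, Booster path fails=not → no input occurs → does not occur.

No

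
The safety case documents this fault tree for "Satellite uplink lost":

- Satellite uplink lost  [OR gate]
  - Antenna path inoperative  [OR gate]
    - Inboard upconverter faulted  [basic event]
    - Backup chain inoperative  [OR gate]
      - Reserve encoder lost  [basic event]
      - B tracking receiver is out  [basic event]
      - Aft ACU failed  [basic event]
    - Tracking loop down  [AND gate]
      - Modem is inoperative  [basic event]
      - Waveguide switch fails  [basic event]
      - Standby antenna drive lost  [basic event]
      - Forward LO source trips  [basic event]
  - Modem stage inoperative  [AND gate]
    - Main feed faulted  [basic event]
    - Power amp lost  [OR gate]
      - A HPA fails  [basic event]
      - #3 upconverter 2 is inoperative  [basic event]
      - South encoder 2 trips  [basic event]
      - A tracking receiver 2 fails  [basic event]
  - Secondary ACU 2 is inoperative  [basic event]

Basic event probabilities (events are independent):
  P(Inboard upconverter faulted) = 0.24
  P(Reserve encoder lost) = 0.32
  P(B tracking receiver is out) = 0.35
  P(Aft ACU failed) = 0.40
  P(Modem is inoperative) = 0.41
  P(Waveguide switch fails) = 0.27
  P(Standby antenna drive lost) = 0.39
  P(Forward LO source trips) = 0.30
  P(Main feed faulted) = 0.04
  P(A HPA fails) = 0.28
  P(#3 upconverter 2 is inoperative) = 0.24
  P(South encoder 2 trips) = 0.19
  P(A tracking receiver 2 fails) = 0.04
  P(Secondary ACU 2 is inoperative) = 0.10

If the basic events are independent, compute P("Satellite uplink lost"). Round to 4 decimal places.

0.8251

P(Backup chain inoperative) [OR] = 1 − (1−0.32) × (1−0.35) × (1−0.40) = 0.734800
P(Tracking loop down) [AND] = 0.41 × 0.27 × 0.39 × 0.30 = 0.012952
P(Antenna path inoperative) [OR] = 1 − (1−0.24) × (1−0.734800) × (1−0.012952) = 0.801059
P(Power amp lost) [OR] = 1 − (1−0.28) × (1−0.24) × (1−0.19) × (1−0.04) = 0.574497
P(Modem stage inoperative) [AND] = 0.04 × 0.574497 = 0.022980
P(Satellite uplink lost) [OR] = 1 − (1−0.801059) × (1−0.022980) × (1−0.10) = 0.825068
Rounded to 4 decimal places: P(Satellite uplink lost) ≈ 0.8251.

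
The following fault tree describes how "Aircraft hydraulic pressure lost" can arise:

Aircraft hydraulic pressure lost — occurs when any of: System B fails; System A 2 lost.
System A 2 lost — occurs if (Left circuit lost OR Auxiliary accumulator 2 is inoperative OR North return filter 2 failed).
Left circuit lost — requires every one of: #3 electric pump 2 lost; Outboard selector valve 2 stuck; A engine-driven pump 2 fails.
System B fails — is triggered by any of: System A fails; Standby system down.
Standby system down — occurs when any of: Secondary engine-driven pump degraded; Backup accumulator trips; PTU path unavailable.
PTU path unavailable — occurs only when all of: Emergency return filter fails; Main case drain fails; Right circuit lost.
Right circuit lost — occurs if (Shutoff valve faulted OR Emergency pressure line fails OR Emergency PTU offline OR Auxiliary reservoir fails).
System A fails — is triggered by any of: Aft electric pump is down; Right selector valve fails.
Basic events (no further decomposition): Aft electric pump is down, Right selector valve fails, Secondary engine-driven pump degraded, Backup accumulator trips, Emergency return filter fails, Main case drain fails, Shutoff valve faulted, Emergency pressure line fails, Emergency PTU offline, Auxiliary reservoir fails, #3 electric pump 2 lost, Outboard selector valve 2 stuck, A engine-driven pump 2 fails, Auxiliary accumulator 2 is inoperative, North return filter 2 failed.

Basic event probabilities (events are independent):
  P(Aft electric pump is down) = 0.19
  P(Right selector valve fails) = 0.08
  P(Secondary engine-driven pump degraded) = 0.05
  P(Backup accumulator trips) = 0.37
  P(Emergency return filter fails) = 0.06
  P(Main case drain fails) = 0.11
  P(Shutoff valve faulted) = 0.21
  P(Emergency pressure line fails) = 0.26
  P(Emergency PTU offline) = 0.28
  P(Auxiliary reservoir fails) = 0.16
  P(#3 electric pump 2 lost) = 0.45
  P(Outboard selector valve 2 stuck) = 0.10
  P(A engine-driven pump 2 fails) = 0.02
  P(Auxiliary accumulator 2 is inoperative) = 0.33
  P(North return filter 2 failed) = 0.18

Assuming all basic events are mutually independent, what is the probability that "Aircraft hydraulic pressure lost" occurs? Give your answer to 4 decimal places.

P(System A fails) [OR] = 1 − (1−0.19) × (1−0.08) = 0.254800
P(Right circuit lost) [OR] = 1 − (1−0.21) × (1−0.26) × (1−0.28) × (1−0.16) = 0.646434
P(PTU path unavailable) [AND] = 0.06 × 0.11 × 0.646434 = 0.004266
P(Standby system down) [OR] = 1 − (1−0.05) × (1−0.37) × (1−0.004266) = 0.404053
P(System B fails) [OR] = 1 − (1−0.254800) × (1−0.404053) = 0.555900
P(Left circuit lost) [AND] = 0.45 × 0.10 × 0.02 = 0.000900
P(System A 2 lost) [OR] = 1 − (1−0.000900) × (1−0.33) × (1−0.18) = 0.451094
P(Aircraft hydraulic pressure lost) [OR] = 1 − (1−0.555900) × (1−0.451094) = 0.756231
Rounded to 4 decimal places: P(Aircraft hydraulic pressure lost) ≈ 0.7562.

0.7562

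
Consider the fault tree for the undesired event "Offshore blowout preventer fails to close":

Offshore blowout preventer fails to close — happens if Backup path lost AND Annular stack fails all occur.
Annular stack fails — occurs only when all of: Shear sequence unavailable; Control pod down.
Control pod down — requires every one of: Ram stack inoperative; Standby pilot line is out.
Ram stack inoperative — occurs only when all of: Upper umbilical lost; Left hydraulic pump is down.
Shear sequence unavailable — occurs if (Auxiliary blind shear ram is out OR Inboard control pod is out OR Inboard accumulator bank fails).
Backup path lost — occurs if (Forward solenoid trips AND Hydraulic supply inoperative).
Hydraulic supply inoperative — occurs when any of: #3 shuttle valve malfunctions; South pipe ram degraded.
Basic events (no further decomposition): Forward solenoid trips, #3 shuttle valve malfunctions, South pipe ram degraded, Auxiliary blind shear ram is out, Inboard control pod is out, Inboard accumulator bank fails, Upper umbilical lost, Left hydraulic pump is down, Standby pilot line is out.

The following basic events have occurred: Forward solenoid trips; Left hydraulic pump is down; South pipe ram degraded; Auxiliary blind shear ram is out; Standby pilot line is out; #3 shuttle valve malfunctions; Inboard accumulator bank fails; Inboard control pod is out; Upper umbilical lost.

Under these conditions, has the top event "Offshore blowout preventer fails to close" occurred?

Yes

Hydraulic supply inoperative [OR]: #3 shuttle valve malfunctions=occurs, South pipe ram degraded=occurs → at least one input occurs → occurs.
Backup path lost [AND]: Forward solenoid trips=occurs, Hydraulic supply inoperative=occurs → all inputs occur → occurs.
Shear sequence unavailable [OR]: Auxiliary blind shear ram is out=occurs, Inboard control pod is out=occurs, Inboard accumulator bank fails=occurs → at least one input occurs → occurs.
Ram stack inoperative [AND]: Upper umbilical lost=occurs, Left hydraulic pump is down=occurs → all inputs occur → occurs.
Control pod down [AND]: Ram stack inoperative=occurs, Standby pilot line is out=occurs → all inputs occur → occurs.
Annular stack fails [AND]: Shear sequence unavailable=occurs, Control pod down=occurs → all inputs occur → occurs.
Offshore blowout preventer fails to close [AND]: Backup path lost=occurs, Annular stack fails=occurs → all inputs occur → occurs.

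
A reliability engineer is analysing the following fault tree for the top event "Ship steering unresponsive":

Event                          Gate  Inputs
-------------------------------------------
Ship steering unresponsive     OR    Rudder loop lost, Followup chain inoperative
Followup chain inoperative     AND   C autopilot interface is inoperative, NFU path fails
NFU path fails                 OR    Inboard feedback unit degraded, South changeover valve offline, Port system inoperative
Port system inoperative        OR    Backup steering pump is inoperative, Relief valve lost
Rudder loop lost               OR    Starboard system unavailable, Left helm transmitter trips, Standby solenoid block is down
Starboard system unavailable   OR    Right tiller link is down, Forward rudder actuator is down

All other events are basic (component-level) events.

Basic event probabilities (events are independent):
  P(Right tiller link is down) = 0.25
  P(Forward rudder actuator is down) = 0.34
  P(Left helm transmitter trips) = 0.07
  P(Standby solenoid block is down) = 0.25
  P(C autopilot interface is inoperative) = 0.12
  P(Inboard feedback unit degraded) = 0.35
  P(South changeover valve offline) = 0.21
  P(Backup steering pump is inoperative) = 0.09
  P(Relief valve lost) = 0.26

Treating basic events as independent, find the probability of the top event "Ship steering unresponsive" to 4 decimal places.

0.6818

P(Starboard system unavailable) [OR] = 1 − (1−0.25) × (1−0.34) = 0.505000
P(Rudder loop lost) [OR] = 1 − (1−0.505000) × (1−0.07) × (1−0.25) = 0.654738
P(Port system inoperative) [OR] = 1 − (1−0.09) × (1−0.26) = 0.326600
P(NFU path fails) [OR] = 1 − (1−0.35) × (1−0.21) × (1−0.326600) = 0.654209
P(Followup chain inoperative) [AND] = 0.12 × 0.654209 = 0.078505
P(Ship steering unresponsive) [OR] = 1 − (1−0.654738) × (1−0.078505) = 0.681843
Rounded to 4 decimal places: P(Ship steering unresponsive) ≈ 0.6818.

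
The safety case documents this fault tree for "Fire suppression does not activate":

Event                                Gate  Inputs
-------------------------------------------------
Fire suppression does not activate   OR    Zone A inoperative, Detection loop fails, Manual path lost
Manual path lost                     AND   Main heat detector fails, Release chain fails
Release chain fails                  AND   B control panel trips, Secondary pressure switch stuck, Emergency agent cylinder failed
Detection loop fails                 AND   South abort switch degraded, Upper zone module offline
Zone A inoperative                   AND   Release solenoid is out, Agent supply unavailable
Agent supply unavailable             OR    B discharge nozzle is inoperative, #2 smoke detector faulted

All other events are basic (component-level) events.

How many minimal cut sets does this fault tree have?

4

Agent supply unavailable [OR]: union of children's cut sets → 2 cut set(s).
Zone A inoperative [AND]: one cut set from each child combined → 1 × 2 = 2 cut set(s).
Detection loop fails [AND]: one cut set from each child combined → 1 × 1 = 1 cut set(s).
Release chain fails [AND]: one cut set from each child combined → 1 × 1 × 1 = 1 cut set(s).
Manual path lost [AND]: one cut set from each child combined → 1 × 1 = 1 cut set(s).
Fire suppression does not activate [OR]: union of children's cut sets → 4 cut set(s).
Minimal cut sets: {B discharge nozzle is inoperative, Release solenoid is out}; {#2 smoke detector faulted, Release solenoid is out}; {South abort switch degraded, Upper zone module offline}; {B control panel trips, Emergency agent cylinder failed, Main heat detector fails, Secondary pressure switch stuck}.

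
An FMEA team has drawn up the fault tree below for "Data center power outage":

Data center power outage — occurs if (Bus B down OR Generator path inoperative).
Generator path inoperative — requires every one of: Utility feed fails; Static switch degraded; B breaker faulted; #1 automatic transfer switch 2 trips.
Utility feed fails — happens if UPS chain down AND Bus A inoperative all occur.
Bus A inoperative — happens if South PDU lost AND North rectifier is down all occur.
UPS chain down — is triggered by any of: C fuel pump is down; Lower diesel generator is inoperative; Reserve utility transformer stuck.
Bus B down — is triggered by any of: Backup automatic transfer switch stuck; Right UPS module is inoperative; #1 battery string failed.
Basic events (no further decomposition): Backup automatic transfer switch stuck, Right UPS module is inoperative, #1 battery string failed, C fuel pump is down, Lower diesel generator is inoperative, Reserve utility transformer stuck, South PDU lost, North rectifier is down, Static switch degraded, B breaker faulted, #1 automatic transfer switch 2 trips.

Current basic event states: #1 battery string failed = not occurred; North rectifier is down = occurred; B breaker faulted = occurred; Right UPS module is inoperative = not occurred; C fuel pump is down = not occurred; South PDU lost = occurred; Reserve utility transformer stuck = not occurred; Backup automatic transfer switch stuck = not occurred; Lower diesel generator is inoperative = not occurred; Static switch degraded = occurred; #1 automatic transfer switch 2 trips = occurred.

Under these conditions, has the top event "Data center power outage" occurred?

Bus B down [OR]: Backup automatic transfer switch stuck=not, Right UPS module is inoperative=not, #1 battery string failed=not → no input occurs → does not occur.
UPS chain down [OR]: C fuel pump is down=not, Lower diesel generator is inoperative=not, Reserve utility transformer stuck=not → no input occurs → does not occur.
Bus A inoperative [AND]: South PDU lost=occurs, North rectifier is down=occurs → all inputs occur → occurs.
Utility feed fails [AND]: UPS chain down=not, Bus A inoperative=occurs → not all inputs occur → does not occur.
Generator path inoperative [AND]: Utility feed fails=not, Static switch degraded=occurs, B breaker faulted=occurs, #1 automatic transfer switch 2 trips=occurs → not all inputs occur → does not occur.
Data center power outage [OR]: Bus B down=not, Generator path inoperative=not → no input occurs → does not occur.

No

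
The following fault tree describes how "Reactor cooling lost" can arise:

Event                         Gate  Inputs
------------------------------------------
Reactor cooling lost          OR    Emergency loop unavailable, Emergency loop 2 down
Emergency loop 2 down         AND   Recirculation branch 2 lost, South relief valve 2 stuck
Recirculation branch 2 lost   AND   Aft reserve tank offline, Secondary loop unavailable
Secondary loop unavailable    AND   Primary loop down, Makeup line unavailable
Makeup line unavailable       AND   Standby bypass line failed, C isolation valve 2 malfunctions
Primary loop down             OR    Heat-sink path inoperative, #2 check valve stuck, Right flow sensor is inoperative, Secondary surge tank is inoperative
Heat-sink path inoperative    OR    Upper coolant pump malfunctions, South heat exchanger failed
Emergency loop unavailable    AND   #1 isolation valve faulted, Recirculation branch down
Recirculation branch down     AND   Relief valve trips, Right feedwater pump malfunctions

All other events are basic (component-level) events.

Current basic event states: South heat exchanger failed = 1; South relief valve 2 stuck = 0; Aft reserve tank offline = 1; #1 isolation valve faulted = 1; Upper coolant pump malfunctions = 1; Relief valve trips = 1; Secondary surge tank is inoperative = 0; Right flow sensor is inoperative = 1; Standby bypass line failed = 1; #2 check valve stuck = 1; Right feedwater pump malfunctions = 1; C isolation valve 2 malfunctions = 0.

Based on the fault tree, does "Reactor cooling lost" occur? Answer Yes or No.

Yes

Recirculation branch down [AND]: Relief valve trips=occurs, Right feedwater pump malfunctions=occurs → all inputs occur → occurs.
Emergency loop unavailable [AND]: #1 isolation valve faulted=occurs, Recirculation branch down=occurs → all inputs occur → occurs.
Heat-sink path inoperative [OR]: Upper coolant pump malfunctions=occurs, South heat exchanger failed=occurs → at least one input occurs → occurs.
Primary loop down [OR]: Heat-sink path inoperative=occurs, #2 check valve stuck=occurs, Right flow sensor is inoperative=occurs, Secondary surge tank is inoperative=not → at least one input occurs → occurs.
Makeup line unavailable [AND]: Standby bypass line failed=occurs, C isolation valve 2 malfunctions=not → not all inputs occur → does not occur.
Secondary loop unavailable [AND]: Primary loop down=occurs, Makeup line unavailable=not → not all inputs occur → does not occur.
Recirculation branch 2 lost [AND]: Aft reserve tank offline=occurs, Secondary loop unavailable=not → not all inputs occur → does not occur.
Emergency loop 2 down [AND]: Recirculation branch 2 lost=not, South relief valve 2 stuck=not → not all inputs occur → does not occur.
Reactor cooling lost [OR]: Emergency loop unavailable=occurs, Emergency loop 2 down=not → at least one input occurs → occurs.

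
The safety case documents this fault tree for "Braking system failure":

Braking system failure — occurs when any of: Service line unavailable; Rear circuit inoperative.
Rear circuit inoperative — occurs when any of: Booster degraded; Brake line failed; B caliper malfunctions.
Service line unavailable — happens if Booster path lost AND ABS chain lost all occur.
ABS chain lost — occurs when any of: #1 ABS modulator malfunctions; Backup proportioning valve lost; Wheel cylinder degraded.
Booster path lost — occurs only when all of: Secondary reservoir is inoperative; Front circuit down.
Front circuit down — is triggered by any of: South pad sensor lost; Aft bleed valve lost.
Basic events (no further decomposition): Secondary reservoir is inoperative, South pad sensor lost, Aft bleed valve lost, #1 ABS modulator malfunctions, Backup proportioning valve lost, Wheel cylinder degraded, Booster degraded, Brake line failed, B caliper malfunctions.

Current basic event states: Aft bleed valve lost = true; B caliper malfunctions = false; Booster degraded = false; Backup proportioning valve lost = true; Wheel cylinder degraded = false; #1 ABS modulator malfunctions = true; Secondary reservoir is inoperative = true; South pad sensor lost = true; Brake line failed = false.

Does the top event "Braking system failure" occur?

Front circuit down [OR]: South pad sensor lost=occurs, Aft bleed valve lost=occurs → at least one input occurs → occurs.
Booster path lost [AND]: Secondary reservoir is inoperative=occurs, Front circuit down=occurs → all inputs occur → occurs.
ABS chain lost [OR]: #1 ABS modulator malfunctions=occurs, Backup proportioning valve lost=occurs, Wheel cylinder degraded=not → at least one input occurs → occurs.
Service line unavailable [AND]: Booster path lost=occurs, ABS chain lost=occurs → all inputs occur → occurs.
Rear circuit inoperative [OR]: Booster degraded=not, Brake line failed=not, B caliper malfunctions=not → no input occurs → does not occur.
Braking system failure [OR]: Service line unavailable=occurs, Rear circuit inoperative=not → at least one input occurs → occurs.

Yes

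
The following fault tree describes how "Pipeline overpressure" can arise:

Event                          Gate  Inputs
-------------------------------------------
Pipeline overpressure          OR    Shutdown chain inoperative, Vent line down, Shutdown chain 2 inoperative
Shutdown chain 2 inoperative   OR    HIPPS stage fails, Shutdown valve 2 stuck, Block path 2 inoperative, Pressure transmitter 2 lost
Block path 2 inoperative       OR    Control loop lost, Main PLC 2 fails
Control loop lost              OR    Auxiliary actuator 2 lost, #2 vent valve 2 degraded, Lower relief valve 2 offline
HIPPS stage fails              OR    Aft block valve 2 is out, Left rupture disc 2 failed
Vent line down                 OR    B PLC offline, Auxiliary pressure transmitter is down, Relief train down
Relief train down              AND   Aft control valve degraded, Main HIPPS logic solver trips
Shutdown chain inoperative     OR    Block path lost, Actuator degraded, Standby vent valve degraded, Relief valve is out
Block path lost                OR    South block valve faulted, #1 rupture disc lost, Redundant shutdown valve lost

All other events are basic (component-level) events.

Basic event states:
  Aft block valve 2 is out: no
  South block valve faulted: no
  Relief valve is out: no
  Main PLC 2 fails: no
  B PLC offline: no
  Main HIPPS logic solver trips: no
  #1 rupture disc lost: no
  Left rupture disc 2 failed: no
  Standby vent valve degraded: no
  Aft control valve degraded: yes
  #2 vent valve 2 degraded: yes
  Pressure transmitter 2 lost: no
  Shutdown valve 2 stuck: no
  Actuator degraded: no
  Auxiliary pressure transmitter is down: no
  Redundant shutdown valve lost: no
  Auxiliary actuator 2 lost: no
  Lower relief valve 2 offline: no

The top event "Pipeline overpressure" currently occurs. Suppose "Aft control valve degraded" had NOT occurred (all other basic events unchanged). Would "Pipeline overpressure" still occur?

Counterfactual: set "Aft control valve degraded" to not occurred.
Block path lost [OR]: South block valve faulted=not, #1 rupture disc lost=not, Redundant shutdown valve lost=not → no input occurs → does not occur.
Shutdown chain inoperative [OR]: Block path lost=not, Actuator degraded=not, Standby vent valve degraded=not, Relief valve is out=not → no input occurs → does not occur.
Relief train down [AND]: Aft control valve degraded=not, Main HIPPS logic solver trips=not → not all inputs occur → does not occur.
Vent line down [OR]: B PLC offline=not, Auxiliary pressure transmitter is down=not, Relief train down=not → no input occurs → does not occur.
HIPPS stage fails [OR]: Aft block valve 2 is out=not, Left rupture disc 2 failed=not → no input occurs → does not occur.
Control loop lost [OR]: Auxiliary actuator 2 lost=not, #2 vent valve 2 degraded=occurs, Lower relief valve 2 offline=not → at least one input occurs → occurs.
Block path 2 inoperative [OR]: Control loop lost=occurs, Main PLC 2 fails=not → at least one input occurs → occurs.
Shutdown chain 2 inoperative [OR]: HIPPS stage fails=not, Shutdown valve 2 stuck=not, Block path 2 inoperative=occurs, Pressure transmitter 2 lost=not → at least one input occurs → occurs.
Pipeline overpressure [OR]: Shutdown chain inoperative=not, Vent line down=not, Shutdown chain 2 inoperative=occurs → at least one input occurs → occurs.

Yes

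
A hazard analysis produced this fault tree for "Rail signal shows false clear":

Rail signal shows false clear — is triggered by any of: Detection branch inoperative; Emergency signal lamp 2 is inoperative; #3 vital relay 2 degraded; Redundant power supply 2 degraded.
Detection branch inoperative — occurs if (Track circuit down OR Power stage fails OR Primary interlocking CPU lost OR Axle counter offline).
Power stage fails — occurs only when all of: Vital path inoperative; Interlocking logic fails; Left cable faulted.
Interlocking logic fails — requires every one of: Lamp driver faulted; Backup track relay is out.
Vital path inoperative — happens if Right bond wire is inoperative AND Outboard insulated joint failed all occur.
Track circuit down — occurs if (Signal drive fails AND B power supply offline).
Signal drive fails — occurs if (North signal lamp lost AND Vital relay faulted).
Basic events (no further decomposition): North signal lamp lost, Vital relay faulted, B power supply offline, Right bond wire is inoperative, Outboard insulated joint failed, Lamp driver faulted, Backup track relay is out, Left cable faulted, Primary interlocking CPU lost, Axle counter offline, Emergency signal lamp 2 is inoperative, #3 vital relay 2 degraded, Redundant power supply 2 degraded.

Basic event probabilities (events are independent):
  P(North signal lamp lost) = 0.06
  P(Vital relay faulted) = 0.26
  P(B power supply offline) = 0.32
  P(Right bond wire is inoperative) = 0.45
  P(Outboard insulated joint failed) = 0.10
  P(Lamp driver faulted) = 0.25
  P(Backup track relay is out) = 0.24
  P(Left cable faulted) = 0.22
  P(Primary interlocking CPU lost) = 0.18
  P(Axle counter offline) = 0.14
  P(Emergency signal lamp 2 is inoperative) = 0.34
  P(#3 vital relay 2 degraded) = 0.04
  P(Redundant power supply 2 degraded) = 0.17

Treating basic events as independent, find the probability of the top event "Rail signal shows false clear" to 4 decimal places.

P(Signal drive fails) [AND] = 0.06 × 0.26 = 0.015600
P(Track circuit down) [AND] = 0.015600 × 0.32 = 0.004992
P(Vital path inoperative) [AND] = 0.45 × 0.10 = 0.045000
P(Interlocking logic fails) [AND] = 0.25 × 0.24 = 0.060000
P(Power stage fails) [AND] = 0.045000 × 0.060000 × 0.22 = 0.000594
P(Detection branch inoperative) [OR] = 1 − (1−0.004992) × (1−0.000594) × (1−0.18) × (1−0.14) = 0.298737
P(Rail signal shows false clear) [OR] = 1 − (1−0.298737) × (1−0.34) × (1−0.04) × (1−0.17) = 0.631214
Rounded to 4 decimal places: P(Rail signal shows false clear) ≈ 0.6312.

0.6312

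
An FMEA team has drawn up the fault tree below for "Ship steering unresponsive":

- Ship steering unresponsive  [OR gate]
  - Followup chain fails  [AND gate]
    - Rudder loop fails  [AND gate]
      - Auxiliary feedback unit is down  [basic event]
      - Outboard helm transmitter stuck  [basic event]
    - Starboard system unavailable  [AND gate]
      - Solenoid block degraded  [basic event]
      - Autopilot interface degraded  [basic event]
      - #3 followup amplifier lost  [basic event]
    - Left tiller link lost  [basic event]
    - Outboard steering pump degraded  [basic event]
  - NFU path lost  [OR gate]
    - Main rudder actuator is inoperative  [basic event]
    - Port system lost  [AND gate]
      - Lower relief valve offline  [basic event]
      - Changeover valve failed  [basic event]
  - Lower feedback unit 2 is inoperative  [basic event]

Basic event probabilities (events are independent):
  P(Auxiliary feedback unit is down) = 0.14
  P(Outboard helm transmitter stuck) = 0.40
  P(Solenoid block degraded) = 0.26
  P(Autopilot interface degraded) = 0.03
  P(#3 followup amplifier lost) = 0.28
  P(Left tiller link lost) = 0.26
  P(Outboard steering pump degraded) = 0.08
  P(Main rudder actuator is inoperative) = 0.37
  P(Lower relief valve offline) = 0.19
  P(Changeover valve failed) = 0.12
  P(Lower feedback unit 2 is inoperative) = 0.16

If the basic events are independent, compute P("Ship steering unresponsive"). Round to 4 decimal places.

0.4829

P(Rudder loop fails) [AND] = 0.14 × 0.40 = 0.056000
P(Starboard system unavailable) [AND] = 0.26 × 0.03 × 0.28 = 0.002184
P(Followup chain fails) [AND] = 0.056000 × 0.002184 × 0.26 × 0.08 = 0.000003
P(Port system lost) [AND] = 0.19 × 0.12 = 0.022800
P(NFU path lost) [OR] = 1 − (1−0.37) × (1−0.022800) = 0.384364
P(Ship steering unresponsive) [OR] = 1 − (1−0.000003) × (1−0.384364) × (1−0.16) = 0.482867
Rounded to 4 decimal places: P(Ship steering unresponsive) ≈ 0.4829.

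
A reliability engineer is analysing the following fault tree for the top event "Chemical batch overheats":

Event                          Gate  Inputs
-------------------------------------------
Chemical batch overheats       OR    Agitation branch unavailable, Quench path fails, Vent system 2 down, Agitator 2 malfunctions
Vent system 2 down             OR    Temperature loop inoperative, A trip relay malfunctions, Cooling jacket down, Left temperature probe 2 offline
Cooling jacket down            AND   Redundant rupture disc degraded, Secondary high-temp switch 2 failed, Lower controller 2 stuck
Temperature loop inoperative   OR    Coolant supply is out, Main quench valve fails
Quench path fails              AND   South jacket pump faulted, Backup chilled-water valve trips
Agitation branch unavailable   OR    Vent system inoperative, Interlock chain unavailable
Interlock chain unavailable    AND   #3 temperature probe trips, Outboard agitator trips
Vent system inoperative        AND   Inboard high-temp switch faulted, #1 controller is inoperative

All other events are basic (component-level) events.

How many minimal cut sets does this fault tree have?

Vent system inoperative [AND]: one cut set from each child combined → 1 × 1 = 1 cut set(s).
Interlock chain unavailable [AND]: one cut set from each child combined → 1 × 1 = 1 cut set(s).
Agitation branch unavailable [OR]: union of children's cut sets → 2 cut set(s).
Quench path fails [AND]: one cut set from each child combined → 1 × 1 = 1 cut set(s).
Temperature loop inoperative [OR]: union of children's cut sets → 2 cut set(s).
Cooling jacket down [AND]: one cut set from each child combined → 1 × 1 × 1 = 1 cut set(s).
Vent system 2 down [OR]: union of children's cut sets → 5 cut set(s).
Chemical batch overheats [OR]: union of children's cut sets → 9 cut set(s).
Minimal cut sets: {#1 controller is inoperative, Inboard high-temp switch faulted}; {#3 temperature probe trips, Outboard agitator trips}; {Backup chilled-water valve trips, South jacket pump faulted}; {Coolant supply is out}; {Main quench valve fails}; {A trip relay malfunctions}; {Lower controller 2 stuck, Redundant rupture disc degraded, Secondary high-temp switch 2 failed}; {Left temperature probe 2 offline}; {Agitator 2 malfunctions}.

9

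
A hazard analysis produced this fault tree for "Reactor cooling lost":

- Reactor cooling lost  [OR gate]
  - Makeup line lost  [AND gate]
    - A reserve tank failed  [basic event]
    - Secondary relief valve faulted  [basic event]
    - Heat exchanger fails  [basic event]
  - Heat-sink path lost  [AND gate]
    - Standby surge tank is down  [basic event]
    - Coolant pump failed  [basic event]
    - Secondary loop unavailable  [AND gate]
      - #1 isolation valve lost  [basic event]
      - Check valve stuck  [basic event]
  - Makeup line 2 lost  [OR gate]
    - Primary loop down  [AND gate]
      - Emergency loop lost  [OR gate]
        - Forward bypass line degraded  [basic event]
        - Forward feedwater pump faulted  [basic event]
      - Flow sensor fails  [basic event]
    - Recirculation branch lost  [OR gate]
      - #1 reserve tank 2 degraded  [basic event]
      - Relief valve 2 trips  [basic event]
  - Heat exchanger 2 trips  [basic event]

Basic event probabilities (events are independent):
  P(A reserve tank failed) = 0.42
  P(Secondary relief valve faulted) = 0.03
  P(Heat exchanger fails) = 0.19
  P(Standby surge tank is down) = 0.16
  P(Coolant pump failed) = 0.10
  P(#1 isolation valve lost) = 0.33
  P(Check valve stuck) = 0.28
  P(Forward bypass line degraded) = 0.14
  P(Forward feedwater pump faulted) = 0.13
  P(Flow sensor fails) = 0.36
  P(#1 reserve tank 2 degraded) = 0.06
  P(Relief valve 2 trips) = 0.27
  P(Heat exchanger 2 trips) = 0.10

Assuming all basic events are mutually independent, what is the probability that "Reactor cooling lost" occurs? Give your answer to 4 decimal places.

0.4406

P(Makeup line lost) [AND] = 0.42 × 0.03 × 0.19 = 0.002394
P(Secondary loop unavailable) [AND] = 0.33 × 0.28 = 0.092400
P(Heat-sink path lost) [AND] = 0.16 × 0.10 × 0.092400 = 0.001478
P(Emergency loop lost) [OR] = 1 − (1−0.14) × (1−0.13) = 0.251800
P(Primary loop down) [AND] = 0.251800 × 0.36 = 0.090648
P(Recirculation branch lost) [OR] = 1 − (1−0.06) × (1−0.27) = 0.313800
P(Makeup line 2 lost) [OR] = 1 − (1−0.090648) × (1−0.313800) = 0.376003
P(Reactor cooling lost) [OR] = 1 − (1−0.002394) × (1−0.001478) × (1−0.376003) × (1−0.10) = 0.440575
Rounded to 4 decimal places: P(Reactor cooling lost) ≈ 0.4406.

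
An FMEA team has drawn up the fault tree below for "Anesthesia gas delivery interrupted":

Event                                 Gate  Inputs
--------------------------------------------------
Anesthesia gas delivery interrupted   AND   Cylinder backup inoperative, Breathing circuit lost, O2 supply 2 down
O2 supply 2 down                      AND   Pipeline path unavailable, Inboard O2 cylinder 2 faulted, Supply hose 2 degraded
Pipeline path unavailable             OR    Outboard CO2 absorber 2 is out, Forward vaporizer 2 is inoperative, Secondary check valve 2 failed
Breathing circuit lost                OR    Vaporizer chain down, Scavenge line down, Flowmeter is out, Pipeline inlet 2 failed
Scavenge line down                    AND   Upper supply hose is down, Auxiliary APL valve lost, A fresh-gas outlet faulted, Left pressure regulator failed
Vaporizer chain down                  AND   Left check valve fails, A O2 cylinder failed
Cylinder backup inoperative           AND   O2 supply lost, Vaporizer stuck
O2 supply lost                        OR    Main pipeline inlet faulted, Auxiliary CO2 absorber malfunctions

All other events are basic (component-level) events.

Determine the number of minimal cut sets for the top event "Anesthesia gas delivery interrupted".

O2 supply lost [OR]: union of children's cut sets → 2 cut set(s).
Cylinder backup inoperative [AND]: one cut set from each child combined → 2 × 1 = 2 cut set(s).
Vaporizer chain down [AND]: one cut set from each child combined → 1 × 1 = 1 cut set(s).
Scavenge line down [AND]: one cut set from each child combined → 1 × 1 × 1 × 1 = 1 cut set(s).
Breathing circuit lost [OR]: union of children's cut sets → 4 cut set(s).
Pipeline path unavailable [OR]: union of children's cut sets → 3 cut set(s).
O2 supply 2 down [AND]: one cut set from each child combined → 3 × 1 × 1 = 3 cut set(s).
Anesthesia gas delivery interrupted [AND]: one cut set from each child combined → 2 × 4 × 3 = 24 cut set(s).

24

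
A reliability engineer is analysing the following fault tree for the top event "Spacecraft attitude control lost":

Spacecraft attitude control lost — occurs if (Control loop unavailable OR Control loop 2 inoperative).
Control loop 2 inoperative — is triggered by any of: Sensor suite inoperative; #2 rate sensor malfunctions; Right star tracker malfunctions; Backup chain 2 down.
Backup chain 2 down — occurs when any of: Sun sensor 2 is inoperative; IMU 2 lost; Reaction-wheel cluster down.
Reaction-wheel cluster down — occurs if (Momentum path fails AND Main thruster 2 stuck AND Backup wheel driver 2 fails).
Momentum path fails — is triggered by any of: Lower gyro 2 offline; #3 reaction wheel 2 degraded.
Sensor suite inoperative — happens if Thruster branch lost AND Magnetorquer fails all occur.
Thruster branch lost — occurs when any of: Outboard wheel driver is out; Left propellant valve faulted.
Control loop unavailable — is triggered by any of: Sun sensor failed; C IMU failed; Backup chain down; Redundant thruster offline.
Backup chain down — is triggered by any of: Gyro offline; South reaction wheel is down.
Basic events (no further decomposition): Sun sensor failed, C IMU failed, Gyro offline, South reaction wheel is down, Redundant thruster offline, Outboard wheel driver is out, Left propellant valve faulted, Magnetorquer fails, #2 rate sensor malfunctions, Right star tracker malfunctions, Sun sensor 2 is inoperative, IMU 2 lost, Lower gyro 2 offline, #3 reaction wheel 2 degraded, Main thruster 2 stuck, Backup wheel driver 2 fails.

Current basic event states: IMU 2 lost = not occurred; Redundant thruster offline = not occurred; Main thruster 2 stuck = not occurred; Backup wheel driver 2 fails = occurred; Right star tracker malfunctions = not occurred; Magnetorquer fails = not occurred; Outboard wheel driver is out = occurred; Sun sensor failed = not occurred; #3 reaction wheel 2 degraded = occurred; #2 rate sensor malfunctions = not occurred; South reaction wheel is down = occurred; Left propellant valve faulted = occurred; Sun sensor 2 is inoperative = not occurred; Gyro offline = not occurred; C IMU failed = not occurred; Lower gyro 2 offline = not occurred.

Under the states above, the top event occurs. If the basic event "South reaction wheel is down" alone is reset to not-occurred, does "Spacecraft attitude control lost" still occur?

Counterfactual: set "South reaction wheel is down" to not occurred.
Backup chain down [OR]: Gyro offline=not, South reaction wheel is down=not → no input occurs → does not occur.
Control loop unavailable [OR]: Sun sensor failed=not, C IMU failed=not, Backup chain down=not, Redundant thruster offline=not → no input occurs → does not occur.
Thruster branch lost [OR]: Outboard wheel driver is out=occurs, Left propellant valve faulted=occurs → at least one input occurs → occurs.
Sensor suite inoperative [AND]: Thruster branch lost=occurs, Magnetorquer fails=not → not all inputs occur → does not occur.
Momentum path fails [OR]: Lower gyro 2 offline=not, #3 reaction wheel 2 degraded=occurs → at least one input occurs → occurs.
Reaction-wheel cluster down [AND]: Momentum path fails=occurs, Main thruster 2 stuck=not, Backup wheel driver 2 fails=occurs → not all inputs occur → does not occur.
Backup chain 2 down [OR]: Sun sensor 2 is inoperative=not, IMU 2 lost=not, Reaction-wheel cluster down=not → no input occurs → does not occur.
Control loop 2 inoperative [OR]: Sensor suite inoperative=not, #2 rate sensor malfunctions=not, Right star tracker malfunctions=not, Backup chain 2 down=not → no input occurs → does not occur.
Spacecraft attitude control lost [OR]: Control loop unavailable=not, Control loop 2 inoperative=not → no input occurs → does not occur.

No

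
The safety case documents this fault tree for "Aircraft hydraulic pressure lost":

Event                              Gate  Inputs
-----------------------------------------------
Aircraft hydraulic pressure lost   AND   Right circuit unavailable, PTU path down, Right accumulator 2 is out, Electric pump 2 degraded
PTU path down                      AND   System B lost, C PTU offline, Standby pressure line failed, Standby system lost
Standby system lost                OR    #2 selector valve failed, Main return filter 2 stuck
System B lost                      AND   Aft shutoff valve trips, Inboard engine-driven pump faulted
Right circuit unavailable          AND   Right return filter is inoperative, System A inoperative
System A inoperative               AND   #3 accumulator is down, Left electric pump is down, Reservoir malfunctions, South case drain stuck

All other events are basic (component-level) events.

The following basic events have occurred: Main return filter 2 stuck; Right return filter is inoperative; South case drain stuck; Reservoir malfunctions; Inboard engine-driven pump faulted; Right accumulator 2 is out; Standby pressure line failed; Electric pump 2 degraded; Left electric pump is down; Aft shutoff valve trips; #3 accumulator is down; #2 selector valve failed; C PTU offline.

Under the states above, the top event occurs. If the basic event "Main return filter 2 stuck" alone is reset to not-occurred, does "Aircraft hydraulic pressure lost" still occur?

Yes

Counterfactual: set "Main return filter 2 stuck" to not occurred.
System A inoperative [AND]: #3 accumulator is down=occurs, Left electric pump is down=occurs, Reservoir malfunctions=occurs, South case drain stuck=occurs → all inputs occur → occurs.
Right circuit unavailable [AND]: Right return filter is inoperative=occurs, System A inoperative=occurs → all inputs occur → occurs.
System B lost [AND]: Aft shutoff valve trips=occurs, Inboard engine-driven pump faulted=occurs → all inputs occur → occurs.
Standby system lost [OR]: #2 selector valve failed=occurs, Main return filter 2 stuck=not → at least one input occurs → occurs.
PTU path down [AND]: System B lost=occurs, C PTU offline=occurs, Standby pressure line failed=occurs, Standby system lost=occurs → all inputs occur → occurs.
Aircraft hydraulic pressure lost [AND]: Right circuit unavailable=occurs, PTU path down=occurs, Right accumulator 2 is out=occurs, Electric pump 2 degraded=occurs → all inputs occur → occurs.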